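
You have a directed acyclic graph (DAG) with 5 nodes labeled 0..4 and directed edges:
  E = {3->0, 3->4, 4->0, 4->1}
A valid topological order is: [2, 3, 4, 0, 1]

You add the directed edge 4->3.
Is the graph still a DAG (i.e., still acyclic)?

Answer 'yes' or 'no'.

Answer: no

Derivation:
Given toposort: [2, 3, 4, 0, 1]
Position of 4: index 2; position of 3: index 1
New edge 4->3: backward (u after v in old order)
Backward edge: old toposort is now invalid. Check if this creates a cycle.
Does 3 already reach 4? Reachable from 3: [0, 1, 3, 4]. YES -> cycle!
Still a DAG? no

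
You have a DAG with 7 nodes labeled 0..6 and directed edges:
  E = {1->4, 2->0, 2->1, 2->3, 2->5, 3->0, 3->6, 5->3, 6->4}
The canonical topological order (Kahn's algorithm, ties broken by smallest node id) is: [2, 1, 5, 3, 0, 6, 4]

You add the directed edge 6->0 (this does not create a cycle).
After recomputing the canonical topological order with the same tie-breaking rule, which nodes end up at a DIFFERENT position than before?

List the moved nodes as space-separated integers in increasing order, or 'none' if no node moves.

Answer: 0 6

Derivation:
Old toposort: [2, 1, 5, 3, 0, 6, 4]
Added edge 6->0
Recompute Kahn (smallest-id tiebreak):
  initial in-degrees: [3, 1, 0, 2, 2, 1, 1]
  ready (indeg=0): [2]
  pop 2: indeg[0]->2; indeg[1]->0; indeg[3]->1; indeg[5]->0 | ready=[1, 5] | order so far=[2]
  pop 1: indeg[4]->1 | ready=[5] | order so far=[2, 1]
  pop 5: indeg[3]->0 | ready=[3] | order so far=[2, 1, 5]
  pop 3: indeg[0]->1; indeg[6]->0 | ready=[6] | order so far=[2, 1, 5, 3]
  pop 6: indeg[0]->0; indeg[4]->0 | ready=[0, 4] | order so far=[2, 1, 5, 3, 6]
  pop 0: no out-edges | ready=[4] | order so far=[2, 1, 5, 3, 6, 0]
  pop 4: no out-edges | ready=[] | order so far=[2, 1, 5, 3, 6, 0, 4]
New canonical toposort: [2, 1, 5, 3, 6, 0, 4]
Compare positions:
  Node 0: index 4 -> 5 (moved)
  Node 1: index 1 -> 1 (same)
  Node 2: index 0 -> 0 (same)
  Node 3: index 3 -> 3 (same)
  Node 4: index 6 -> 6 (same)
  Node 5: index 2 -> 2 (same)
  Node 6: index 5 -> 4 (moved)
Nodes that changed position: 0 6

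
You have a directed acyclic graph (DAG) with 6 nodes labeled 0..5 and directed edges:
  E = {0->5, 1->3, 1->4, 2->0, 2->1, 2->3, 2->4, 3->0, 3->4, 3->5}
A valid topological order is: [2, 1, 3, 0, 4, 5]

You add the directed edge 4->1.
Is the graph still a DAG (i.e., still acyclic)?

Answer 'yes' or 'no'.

Given toposort: [2, 1, 3, 0, 4, 5]
Position of 4: index 4; position of 1: index 1
New edge 4->1: backward (u after v in old order)
Backward edge: old toposort is now invalid. Check if this creates a cycle.
Does 1 already reach 4? Reachable from 1: [0, 1, 3, 4, 5]. YES -> cycle!
Still a DAG? no

Answer: no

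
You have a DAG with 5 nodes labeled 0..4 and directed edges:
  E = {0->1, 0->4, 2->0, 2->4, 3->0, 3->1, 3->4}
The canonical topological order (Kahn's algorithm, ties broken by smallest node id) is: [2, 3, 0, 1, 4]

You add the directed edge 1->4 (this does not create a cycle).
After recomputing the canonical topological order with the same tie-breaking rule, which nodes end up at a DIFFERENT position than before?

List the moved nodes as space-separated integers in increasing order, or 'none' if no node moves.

Answer: none

Derivation:
Old toposort: [2, 3, 0, 1, 4]
Added edge 1->4
Recompute Kahn (smallest-id tiebreak):
  initial in-degrees: [2, 2, 0, 0, 4]
  ready (indeg=0): [2, 3]
  pop 2: indeg[0]->1; indeg[4]->3 | ready=[3] | order so far=[2]
  pop 3: indeg[0]->0; indeg[1]->1; indeg[4]->2 | ready=[0] | order so far=[2, 3]
  pop 0: indeg[1]->0; indeg[4]->1 | ready=[1] | order so far=[2, 3, 0]
  pop 1: indeg[4]->0 | ready=[4] | order so far=[2, 3, 0, 1]
  pop 4: no out-edges | ready=[] | order so far=[2, 3, 0, 1, 4]
New canonical toposort: [2, 3, 0, 1, 4]
Compare positions:
  Node 0: index 2 -> 2 (same)
  Node 1: index 3 -> 3 (same)
  Node 2: index 0 -> 0 (same)
  Node 3: index 1 -> 1 (same)
  Node 4: index 4 -> 4 (same)
Nodes that changed position: none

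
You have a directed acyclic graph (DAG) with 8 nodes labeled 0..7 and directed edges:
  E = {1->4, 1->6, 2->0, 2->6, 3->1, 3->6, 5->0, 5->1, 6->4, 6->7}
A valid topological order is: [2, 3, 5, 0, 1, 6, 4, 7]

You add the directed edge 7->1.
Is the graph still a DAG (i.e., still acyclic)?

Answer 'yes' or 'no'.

Given toposort: [2, 3, 5, 0, 1, 6, 4, 7]
Position of 7: index 7; position of 1: index 4
New edge 7->1: backward (u after v in old order)
Backward edge: old toposort is now invalid. Check if this creates a cycle.
Does 1 already reach 7? Reachable from 1: [1, 4, 6, 7]. YES -> cycle!
Still a DAG? no

Answer: no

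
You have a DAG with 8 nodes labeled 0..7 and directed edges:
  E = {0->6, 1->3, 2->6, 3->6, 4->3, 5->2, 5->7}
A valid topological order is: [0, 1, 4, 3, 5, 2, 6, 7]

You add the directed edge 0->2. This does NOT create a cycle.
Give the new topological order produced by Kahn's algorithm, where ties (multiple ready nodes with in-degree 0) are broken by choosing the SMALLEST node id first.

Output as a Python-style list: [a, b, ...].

Answer: [0, 1, 4, 3, 5, 2, 6, 7]

Derivation:
Old toposort: [0, 1, 4, 3, 5, 2, 6, 7]
Added edge: 0->2
Position of 0 (0) < position of 2 (5). Old order still valid.
Run Kahn's algorithm (break ties by smallest node id):
  initial in-degrees: [0, 0, 2, 2, 0, 0, 3, 1]
  ready (indeg=0): [0, 1, 4, 5]
  pop 0: indeg[2]->1; indeg[6]->2 | ready=[1, 4, 5] | order so far=[0]
  pop 1: indeg[3]->1 | ready=[4, 5] | order so far=[0, 1]
  pop 4: indeg[3]->0 | ready=[3, 5] | order so far=[0, 1, 4]
  pop 3: indeg[6]->1 | ready=[5] | order so far=[0, 1, 4, 3]
  pop 5: indeg[2]->0; indeg[7]->0 | ready=[2, 7] | order so far=[0, 1, 4, 3, 5]
  pop 2: indeg[6]->0 | ready=[6, 7] | order so far=[0, 1, 4, 3, 5, 2]
  pop 6: no out-edges | ready=[7] | order so far=[0, 1, 4, 3, 5, 2, 6]
  pop 7: no out-edges | ready=[] | order so far=[0, 1, 4, 3, 5, 2, 6, 7]
  Result: [0, 1, 4, 3, 5, 2, 6, 7]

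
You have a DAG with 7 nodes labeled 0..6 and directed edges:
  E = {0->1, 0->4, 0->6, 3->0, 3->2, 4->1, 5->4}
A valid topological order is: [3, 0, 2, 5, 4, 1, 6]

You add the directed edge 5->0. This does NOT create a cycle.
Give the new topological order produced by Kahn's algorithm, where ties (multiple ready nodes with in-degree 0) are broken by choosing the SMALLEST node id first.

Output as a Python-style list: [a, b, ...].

Old toposort: [3, 0, 2, 5, 4, 1, 6]
Added edge: 5->0
Position of 5 (3) > position of 0 (1). Must reorder: 5 must now come before 0.
Run Kahn's algorithm (break ties by smallest node id):
  initial in-degrees: [2, 2, 1, 0, 2, 0, 1]
  ready (indeg=0): [3, 5]
  pop 3: indeg[0]->1; indeg[2]->0 | ready=[2, 5] | order so far=[3]
  pop 2: no out-edges | ready=[5] | order so far=[3, 2]
  pop 5: indeg[0]->0; indeg[4]->1 | ready=[0] | order so far=[3, 2, 5]
  pop 0: indeg[1]->1; indeg[4]->0; indeg[6]->0 | ready=[4, 6] | order so far=[3, 2, 5, 0]
  pop 4: indeg[1]->0 | ready=[1, 6] | order so far=[3, 2, 5, 0, 4]
  pop 1: no out-edges | ready=[6] | order so far=[3, 2, 5, 0, 4, 1]
  pop 6: no out-edges | ready=[] | order so far=[3, 2, 5, 0, 4, 1, 6]
  Result: [3, 2, 5, 0, 4, 1, 6]

Answer: [3, 2, 5, 0, 4, 1, 6]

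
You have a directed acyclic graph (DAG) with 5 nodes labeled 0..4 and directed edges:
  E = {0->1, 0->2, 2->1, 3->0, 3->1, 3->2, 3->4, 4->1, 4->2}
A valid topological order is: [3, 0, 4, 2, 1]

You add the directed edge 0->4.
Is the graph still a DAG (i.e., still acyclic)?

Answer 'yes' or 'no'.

Answer: yes

Derivation:
Given toposort: [3, 0, 4, 2, 1]
Position of 0: index 1; position of 4: index 2
New edge 0->4: forward
Forward edge: respects the existing order. Still a DAG, same toposort still valid.
Still a DAG? yes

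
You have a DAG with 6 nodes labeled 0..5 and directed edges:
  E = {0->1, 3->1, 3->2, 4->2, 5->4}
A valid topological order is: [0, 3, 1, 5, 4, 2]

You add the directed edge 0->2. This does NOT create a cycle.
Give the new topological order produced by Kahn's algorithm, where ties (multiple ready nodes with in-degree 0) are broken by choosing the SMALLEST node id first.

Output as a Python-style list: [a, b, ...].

Old toposort: [0, 3, 1, 5, 4, 2]
Added edge: 0->2
Position of 0 (0) < position of 2 (5). Old order still valid.
Run Kahn's algorithm (break ties by smallest node id):
  initial in-degrees: [0, 2, 3, 0, 1, 0]
  ready (indeg=0): [0, 3, 5]
  pop 0: indeg[1]->1; indeg[2]->2 | ready=[3, 5] | order so far=[0]
  pop 3: indeg[1]->0; indeg[2]->1 | ready=[1, 5] | order so far=[0, 3]
  pop 1: no out-edges | ready=[5] | order so far=[0, 3, 1]
  pop 5: indeg[4]->0 | ready=[4] | order so far=[0, 3, 1, 5]
  pop 4: indeg[2]->0 | ready=[2] | order so far=[0, 3, 1, 5, 4]
  pop 2: no out-edges | ready=[] | order so far=[0, 3, 1, 5, 4, 2]
  Result: [0, 3, 1, 5, 4, 2]

Answer: [0, 3, 1, 5, 4, 2]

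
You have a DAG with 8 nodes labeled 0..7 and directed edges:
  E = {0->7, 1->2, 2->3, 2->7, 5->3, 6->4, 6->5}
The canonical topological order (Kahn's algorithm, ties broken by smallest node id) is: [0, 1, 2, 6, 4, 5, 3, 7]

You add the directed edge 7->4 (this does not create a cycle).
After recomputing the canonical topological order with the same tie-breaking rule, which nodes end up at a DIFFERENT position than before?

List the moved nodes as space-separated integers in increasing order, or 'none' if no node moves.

Answer: 3 4 5 7

Derivation:
Old toposort: [0, 1, 2, 6, 4, 5, 3, 7]
Added edge 7->4
Recompute Kahn (smallest-id tiebreak):
  initial in-degrees: [0, 0, 1, 2, 2, 1, 0, 2]
  ready (indeg=0): [0, 1, 6]
  pop 0: indeg[7]->1 | ready=[1, 6] | order so far=[0]
  pop 1: indeg[2]->0 | ready=[2, 6] | order so far=[0, 1]
  pop 2: indeg[3]->1; indeg[7]->0 | ready=[6, 7] | order so far=[0, 1, 2]
  pop 6: indeg[4]->1; indeg[5]->0 | ready=[5, 7] | order so far=[0, 1, 2, 6]
  pop 5: indeg[3]->0 | ready=[3, 7] | order so far=[0, 1, 2, 6, 5]
  pop 3: no out-edges | ready=[7] | order so far=[0, 1, 2, 6, 5, 3]
  pop 7: indeg[4]->0 | ready=[4] | order so far=[0, 1, 2, 6, 5, 3, 7]
  pop 4: no out-edges | ready=[] | order so far=[0, 1, 2, 6, 5, 3, 7, 4]
New canonical toposort: [0, 1, 2, 6, 5, 3, 7, 4]
Compare positions:
  Node 0: index 0 -> 0 (same)
  Node 1: index 1 -> 1 (same)
  Node 2: index 2 -> 2 (same)
  Node 3: index 6 -> 5 (moved)
  Node 4: index 4 -> 7 (moved)
  Node 5: index 5 -> 4 (moved)
  Node 6: index 3 -> 3 (same)
  Node 7: index 7 -> 6 (moved)
Nodes that changed position: 3 4 5 7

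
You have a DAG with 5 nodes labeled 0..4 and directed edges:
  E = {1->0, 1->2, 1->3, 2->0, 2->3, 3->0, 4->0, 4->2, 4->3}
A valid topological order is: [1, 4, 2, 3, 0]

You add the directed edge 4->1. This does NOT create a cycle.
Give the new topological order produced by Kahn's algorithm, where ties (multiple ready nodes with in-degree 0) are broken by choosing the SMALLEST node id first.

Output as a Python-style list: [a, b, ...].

Answer: [4, 1, 2, 3, 0]

Derivation:
Old toposort: [1, 4, 2, 3, 0]
Added edge: 4->1
Position of 4 (1) > position of 1 (0). Must reorder: 4 must now come before 1.
Run Kahn's algorithm (break ties by smallest node id):
  initial in-degrees: [4, 1, 2, 3, 0]
  ready (indeg=0): [4]
  pop 4: indeg[0]->3; indeg[1]->0; indeg[2]->1; indeg[3]->2 | ready=[1] | order so far=[4]
  pop 1: indeg[0]->2; indeg[2]->0; indeg[3]->1 | ready=[2] | order so far=[4, 1]
  pop 2: indeg[0]->1; indeg[3]->0 | ready=[3] | order so far=[4, 1, 2]
  pop 3: indeg[0]->0 | ready=[0] | order so far=[4, 1, 2, 3]
  pop 0: no out-edges | ready=[] | order so far=[4, 1, 2, 3, 0]
  Result: [4, 1, 2, 3, 0]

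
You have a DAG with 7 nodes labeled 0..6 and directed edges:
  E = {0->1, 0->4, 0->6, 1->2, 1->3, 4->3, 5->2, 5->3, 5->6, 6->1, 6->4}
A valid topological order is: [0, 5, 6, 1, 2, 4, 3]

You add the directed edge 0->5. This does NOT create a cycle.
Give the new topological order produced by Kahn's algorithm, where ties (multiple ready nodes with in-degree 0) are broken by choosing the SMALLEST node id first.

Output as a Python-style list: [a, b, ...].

Old toposort: [0, 5, 6, 1, 2, 4, 3]
Added edge: 0->5
Position of 0 (0) < position of 5 (1). Old order still valid.
Run Kahn's algorithm (break ties by smallest node id):
  initial in-degrees: [0, 2, 2, 3, 2, 1, 2]
  ready (indeg=0): [0]
  pop 0: indeg[1]->1; indeg[4]->1; indeg[5]->0; indeg[6]->1 | ready=[5] | order so far=[0]
  pop 5: indeg[2]->1; indeg[3]->2; indeg[6]->0 | ready=[6] | order so far=[0, 5]
  pop 6: indeg[1]->0; indeg[4]->0 | ready=[1, 4] | order so far=[0, 5, 6]
  pop 1: indeg[2]->0; indeg[3]->1 | ready=[2, 4] | order so far=[0, 5, 6, 1]
  pop 2: no out-edges | ready=[4] | order so far=[0, 5, 6, 1, 2]
  pop 4: indeg[3]->0 | ready=[3] | order so far=[0, 5, 6, 1, 2, 4]
  pop 3: no out-edges | ready=[] | order so far=[0, 5, 6, 1, 2, 4, 3]
  Result: [0, 5, 6, 1, 2, 4, 3]

Answer: [0, 5, 6, 1, 2, 4, 3]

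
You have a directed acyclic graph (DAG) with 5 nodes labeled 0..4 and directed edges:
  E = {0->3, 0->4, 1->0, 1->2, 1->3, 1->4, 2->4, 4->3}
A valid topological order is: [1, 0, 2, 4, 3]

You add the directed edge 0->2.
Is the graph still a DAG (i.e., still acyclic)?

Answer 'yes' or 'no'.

Given toposort: [1, 0, 2, 4, 3]
Position of 0: index 1; position of 2: index 2
New edge 0->2: forward
Forward edge: respects the existing order. Still a DAG, same toposort still valid.
Still a DAG? yes

Answer: yes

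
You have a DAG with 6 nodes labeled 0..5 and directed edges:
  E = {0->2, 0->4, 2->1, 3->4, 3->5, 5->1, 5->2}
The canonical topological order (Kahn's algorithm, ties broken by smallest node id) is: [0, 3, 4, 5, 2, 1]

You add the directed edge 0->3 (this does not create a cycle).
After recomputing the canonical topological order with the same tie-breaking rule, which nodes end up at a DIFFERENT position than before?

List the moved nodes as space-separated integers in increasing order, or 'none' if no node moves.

Answer: none

Derivation:
Old toposort: [0, 3, 4, 5, 2, 1]
Added edge 0->3
Recompute Kahn (smallest-id tiebreak):
  initial in-degrees: [0, 2, 2, 1, 2, 1]
  ready (indeg=0): [0]
  pop 0: indeg[2]->1; indeg[3]->0; indeg[4]->1 | ready=[3] | order so far=[0]
  pop 3: indeg[4]->0; indeg[5]->0 | ready=[4, 5] | order so far=[0, 3]
  pop 4: no out-edges | ready=[5] | order so far=[0, 3, 4]
  pop 5: indeg[1]->1; indeg[2]->0 | ready=[2] | order so far=[0, 3, 4, 5]
  pop 2: indeg[1]->0 | ready=[1] | order so far=[0, 3, 4, 5, 2]
  pop 1: no out-edges | ready=[] | order so far=[0, 3, 4, 5, 2, 1]
New canonical toposort: [0, 3, 4, 5, 2, 1]
Compare positions:
  Node 0: index 0 -> 0 (same)
  Node 1: index 5 -> 5 (same)
  Node 2: index 4 -> 4 (same)
  Node 3: index 1 -> 1 (same)
  Node 4: index 2 -> 2 (same)
  Node 5: index 3 -> 3 (same)
Nodes that changed position: none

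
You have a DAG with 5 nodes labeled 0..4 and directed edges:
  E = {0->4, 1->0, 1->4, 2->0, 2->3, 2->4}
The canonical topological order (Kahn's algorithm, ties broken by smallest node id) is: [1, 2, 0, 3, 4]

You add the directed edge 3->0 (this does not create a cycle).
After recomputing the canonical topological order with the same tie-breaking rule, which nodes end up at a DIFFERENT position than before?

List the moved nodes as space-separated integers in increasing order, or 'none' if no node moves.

Answer: 0 3

Derivation:
Old toposort: [1, 2, 0, 3, 4]
Added edge 3->0
Recompute Kahn (smallest-id tiebreak):
  initial in-degrees: [3, 0, 0, 1, 3]
  ready (indeg=0): [1, 2]
  pop 1: indeg[0]->2; indeg[4]->2 | ready=[2] | order so far=[1]
  pop 2: indeg[0]->1; indeg[3]->0; indeg[4]->1 | ready=[3] | order so far=[1, 2]
  pop 3: indeg[0]->0 | ready=[0] | order so far=[1, 2, 3]
  pop 0: indeg[4]->0 | ready=[4] | order so far=[1, 2, 3, 0]
  pop 4: no out-edges | ready=[] | order so far=[1, 2, 3, 0, 4]
New canonical toposort: [1, 2, 3, 0, 4]
Compare positions:
  Node 0: index 2 -> 3 (moved)
  Node 1: index 0 -> 0 (same)
  Node 2: index 1 -> 1 (same)
  Node 3: index 3 -> 2 (moved)
  Node 4: index 4 -> 4 (same)
Nodes that changed position: 0 3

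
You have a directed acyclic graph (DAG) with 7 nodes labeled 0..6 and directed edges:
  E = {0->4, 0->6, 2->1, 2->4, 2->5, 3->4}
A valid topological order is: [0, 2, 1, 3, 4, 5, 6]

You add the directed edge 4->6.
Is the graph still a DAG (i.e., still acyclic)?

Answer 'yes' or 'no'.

Answer: yes

Derivation:
Given toposort: [0, 2, 1, 3, 4, 5, 6]
Position of 4: index 4; position of 6: index 6
New edge 4->6: forward
Forward edge: respects the existing order. Still a DAG, same toposort still valid.
Still a DAG? yes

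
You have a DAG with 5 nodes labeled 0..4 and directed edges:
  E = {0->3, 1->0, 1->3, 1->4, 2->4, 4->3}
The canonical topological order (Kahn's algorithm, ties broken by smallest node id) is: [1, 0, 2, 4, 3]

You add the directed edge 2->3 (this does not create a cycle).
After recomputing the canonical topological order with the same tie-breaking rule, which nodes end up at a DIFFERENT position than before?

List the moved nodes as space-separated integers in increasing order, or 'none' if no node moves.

Old toposort: [1, 0, 2, 4, 3]
Added edge 2->3
Recompute Kahn (smallest-id tiebreak):
  initial in-degrees: [1, 0, 0, 4, 2]
  ready (indeg=0): [1, 2]
  pop 1: indeg[0]->0; indeg[3]->3; indeg[4]->1 | ready=[0, 2] | order so far=[1]
  pop 0: indeg[3]->2 | ready=[2] | order so far=[1, 0]
  pop 2: indeg[3]->1; indeg[4]->0 | ready=[4] | order so far=[1, 0, 2]
  pop 4: indeg[3]->0 | ready=[3] | order so far=[1, 0, 2, 4]
  pop 3: no out-edges | ready=[] | order so far=[1, 0, 2, 4, 3]
New canonical toposort: [1, 0, 2, 4, 3]
Compare positions:
  Node 0: index 1 -> 1 (same)
  Node 1: index 0 -> 0 (same)
  Node 2: index 2 -> 2 (same)
  Node 3: index 4 -> 4 (same)
  Node 4: index 3 -> 3 (same)
Nodes that changed position: none

Answer: none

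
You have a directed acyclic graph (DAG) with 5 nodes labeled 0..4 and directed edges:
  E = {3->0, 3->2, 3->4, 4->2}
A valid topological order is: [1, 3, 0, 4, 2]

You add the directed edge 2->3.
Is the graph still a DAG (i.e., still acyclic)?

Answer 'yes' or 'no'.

Answer: no

Derivation:
Given toposort: [1, 3, 0, 4, 2]
Position of 2: index 4; position of 3: index 1
New edge 2->3: backward (u after v in old order)
Backward edge: old toposort is now invalid. Check if this creates a cycle.
Does 3 already reach 2? Reachable from 3: [0, 2, 3, 4]. YES -> cycle!
Still a DAG? no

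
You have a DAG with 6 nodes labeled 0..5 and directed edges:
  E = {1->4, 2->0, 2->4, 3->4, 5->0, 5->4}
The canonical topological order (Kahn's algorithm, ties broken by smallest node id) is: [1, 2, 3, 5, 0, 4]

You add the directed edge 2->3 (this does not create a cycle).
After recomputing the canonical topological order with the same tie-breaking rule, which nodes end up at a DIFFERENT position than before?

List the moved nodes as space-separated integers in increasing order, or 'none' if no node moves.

Answer: none

Derivation:
Old toposort: [1, 2, 3, 5, 0, 4]
Added edge 2->3
Recompute Kahn (smallest-id tiebreak):
  initial in-degrees: [2, 0, 0, 1, 4, 0]
  ready (indeg=0): [1, 2, 5]
  pop 1: indeg[4]->3 | ready=[2, 5] | order so far=[1]
  pop 2: indeg[0]->1; indeg[3]->0; indeg[4]->2 | ready=[3, 5] | order so far=[1, 2]
  pop 3: indeg[4]->1 | ready=[5] | order so far=[1, 2, 3]
  pop 5: indeg[0]->0; indeg[4]->0 | ready=[0, 4] | order so far=[1, 2, 3, 5]
  pop 0: no out-edges | ready=[4] | order so far=[1, 2, 3, 5, 0]
  pop 4: no out-edges | ready=[] | order so far=[1, 2, 3, 5, 0, 4]
New canonical toposort: [1, 2, 3, 5, 0, 4]
Compare positions:
  Node 0: index 4 -> 4 (same)
  Node 1: index 0 -> 0 (same)
  Node 2: index 1 -> 1 (same)
  Node 3: index 2 -> 2 (same)
  Node 4: index 5 -> 5 (same)
  Node 5: index 3 -> 3 (same)
Nodes that changed position: none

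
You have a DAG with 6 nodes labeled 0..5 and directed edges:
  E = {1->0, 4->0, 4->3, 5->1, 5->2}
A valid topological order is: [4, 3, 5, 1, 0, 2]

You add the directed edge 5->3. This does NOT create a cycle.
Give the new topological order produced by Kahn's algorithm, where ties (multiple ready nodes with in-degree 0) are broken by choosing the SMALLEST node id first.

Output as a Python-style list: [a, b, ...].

Answer: [4, 5, 1, 0, 2, 3]

Derivation:
Old toposort: [4, 3, 5, 1, 0, 2]
Added edge: 5->3
Position of 5 (2) > position of 3 (1). Must reorder: 5 must now come before 3.
Run Kahn's algorithm (break ties by smallest node id):
  initial in-degrees: [2, 1, 1, 2, 0, 0]
  ready (indeg=0): [4, 5]
  pop 4: indeg[0]->1; indeg[3]->1 | ready=[5] | order so far=[4]
  pop 5: indeg[1]->0; indeg[2]->0; indeg[3]->0 | ready=[1, 2, 3] | order so far=[4, 5]
  pop 1: indeg[0]->0 | ready=[0, 2, 3] | order so far=[4, 5, 1]
  pop 0: no out-edges | ready=[2, 3] | order so far=[4, 5, 1, 0]
  pop 2: no out-edges | ready=[3] | order so far=[4, 5, 1, 0, 2]
  pop 3: no out-edges | ready=[] | order so far=[4, 5, 1, 0, 2, 3]
  Result: [4, 5, 1, 0, 2, 3]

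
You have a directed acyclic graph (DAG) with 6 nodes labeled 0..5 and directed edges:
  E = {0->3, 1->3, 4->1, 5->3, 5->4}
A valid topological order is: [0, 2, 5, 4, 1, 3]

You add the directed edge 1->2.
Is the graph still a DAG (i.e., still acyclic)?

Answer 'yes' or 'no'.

Given toposort: [0, 2, 5, 4, 1, 3]
Position of 1: index 4; position of 2: index 1
New edge 1->2: backward (u after v in old order)
Backward edge: old toposort is now invalid. Check if this creates a cycle.
Does 2 already reach 1? Reachable from 2: [2]. NO -> still a DAG (reorder needed).
Still a DAG? yes

Answer: yes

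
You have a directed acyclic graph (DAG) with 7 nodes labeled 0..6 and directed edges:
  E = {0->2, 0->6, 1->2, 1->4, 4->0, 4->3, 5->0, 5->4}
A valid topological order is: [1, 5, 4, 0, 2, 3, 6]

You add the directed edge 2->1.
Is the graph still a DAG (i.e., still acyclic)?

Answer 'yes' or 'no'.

Given toposort: [1, 5, 4, 0, 2, 3, 6]
Position of 2: index 4; position of 1: index 0
New edge 2->1: backward (u after v in old order)
Backward edge: old toposort is now invalid. Check if this creates a cycle.
Does 1 already reach 2? Reachable from 1: [0, 1, 2, 3, 4, 6]. YES -> cycle!
Still a DAG? no

Answer: no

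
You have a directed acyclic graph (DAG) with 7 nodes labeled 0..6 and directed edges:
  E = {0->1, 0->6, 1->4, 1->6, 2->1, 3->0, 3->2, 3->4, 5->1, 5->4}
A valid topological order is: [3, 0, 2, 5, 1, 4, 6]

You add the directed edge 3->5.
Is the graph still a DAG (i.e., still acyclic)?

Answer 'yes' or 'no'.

Given toposort: [3, 0, 2, 5, 1, 4, 6]
Position of 3: index 0; position of 5: index 3
New edge 3->5: forward
Forward edge: respects the existing order. Still a DAG, same toposort still valid.
Still a DAG? yes

Answer: yes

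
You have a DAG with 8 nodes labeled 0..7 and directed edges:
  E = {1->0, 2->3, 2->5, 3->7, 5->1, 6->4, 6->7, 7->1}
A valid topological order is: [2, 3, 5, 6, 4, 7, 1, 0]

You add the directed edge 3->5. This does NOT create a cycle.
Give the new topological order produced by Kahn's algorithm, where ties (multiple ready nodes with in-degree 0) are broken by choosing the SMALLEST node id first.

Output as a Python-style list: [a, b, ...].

Answer: [2, 3, 5, 6, 4, 7, 1, 0]

Derivation:
Old toposort: [2, 3, 5, 6, 4, 7, 1, 0]
Added edge: 3->5
Position of 3 (1) < position of 5 (2). Old order still valid.
Run Kahn's algorithm (break ties by smallest node id):
  initial in-degrees: [1, 2, 0, 1, 1, 2, 0, 2]
  ready (indeg=0): [2, 6]
  pop 2: indeg[3]->0; indeg[5]->1 | ready=[3, 6] | order so far=[2]
  pop 3: indeg[5]->0; indeg[7]->1 | ready=[5, 6] | order so far=[2, 3]
  pop 5: indeg[1]->1 | ready=[6] | order so far=[2, 3, 5]
  pop 6: indeg[4]->0; indeg[7]->0 | ready=[4, 7] | order so far=[2, 3, 5, 6]
  pop 4: no out-edges | ready=[7] | order so far=[2, 3, 5, 6, 4]
  pop 7: indeg[1]->0 | ready=[1] | order so far=[2, 3, 5, 6, 4, 7]
  pop 1: indeg[0]->0 | ready=[0] | order so far=[2, 3, 5, 6, 4, 7, 1]
  pop 0: no out-edges | ready=[] | order so far=[2, 3, 5, 6, 4, 7, 1, 0]
  Result: [2, 3, 5, 6, 4, 7, 1, 0]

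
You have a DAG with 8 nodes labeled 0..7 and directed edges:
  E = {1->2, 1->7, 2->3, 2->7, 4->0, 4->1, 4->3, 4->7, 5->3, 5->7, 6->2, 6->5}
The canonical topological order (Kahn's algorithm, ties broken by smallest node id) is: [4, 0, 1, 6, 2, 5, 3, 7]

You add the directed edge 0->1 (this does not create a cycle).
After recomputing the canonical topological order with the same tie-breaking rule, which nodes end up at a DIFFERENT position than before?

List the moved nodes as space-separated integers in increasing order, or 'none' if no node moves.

Old toposort: [4, 0, 1, 6, 2, 5, 3, 7]
Added edge 0->1
Recompute Kahn (smallest-id tiebreak):
  initial in-degrees: [1, 2, 2, 3, 0, 1, 0, 4]
  ready (indeg=0): [4, 6]
  pop 4: indeg[0]->0; indeg[1]->1; indeg[3]->2; indeg[7]->3 | ready=[0, 6] | order so far=[4]
  pop 0: indeg[1]->0 | ready=[1, 6] | order so far=[4, 0]
  pop 1: indeg[2]->1; indeg[7]->2 | ready=[6] | order so far=[4, 0, 1]
  pop 6: indeg[2]->0; indeg[5]->0 | ready=[2, 5] | order so far=[4, 0, 1, 6]
  pop 2: indeg[3]->1; indeg[7]->1 | ready=[5] | order so far=[4, 0, 1, 6, 2]
  pop 5: indeg[3]->0; indeg[7]->0 | ready=[3, 7] | order so far=[4, 0, 1, 6, 2, 5]
  pop 3: no out-edges | ready=[7] | order so far=[4, 0, 1, 6, 2, 5, 3]
  pop 7: no out-edges | ready=[] | order so far=[4, 0, 1, 6, 2, 5, 3, 7]
New canonical toposort: [4, 0, 1, 6, 2, 5, 3, 7]
Compare positions:
  Node 0: index 1 -> 1 (same)
  Node 1: index 2 -> 2 (same)
  Node 2: index 4 -> 4 (same)
  Node 3: index 6 -> 6 (same)
  Node 4: index 0 -> 0 (same)
  Node 5: index 5 -> 5 (same)
  Node 6: index 3 -> 3 (same)
  Node 7: index 7 -> 7 (same)
Nodes that changed position: none

Answer: none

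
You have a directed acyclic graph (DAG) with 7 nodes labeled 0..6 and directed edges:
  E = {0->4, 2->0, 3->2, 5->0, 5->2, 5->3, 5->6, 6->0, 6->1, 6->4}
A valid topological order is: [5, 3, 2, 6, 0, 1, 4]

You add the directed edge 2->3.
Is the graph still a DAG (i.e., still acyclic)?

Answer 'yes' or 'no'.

Given toposort: [5, 3, 2, 6, 0, 1, 4]
Position of 2: index 2; position of 3: index 1
New edge 2->3: backward (u after v in old order)
Backward edge: old toposort is now invalid. Check if this creates a cycle.
Does 3 already reach 2? Reachable from 3: [0, 2, 3, 4]. YES -> cycle!
Still a DAG? no

Answer: no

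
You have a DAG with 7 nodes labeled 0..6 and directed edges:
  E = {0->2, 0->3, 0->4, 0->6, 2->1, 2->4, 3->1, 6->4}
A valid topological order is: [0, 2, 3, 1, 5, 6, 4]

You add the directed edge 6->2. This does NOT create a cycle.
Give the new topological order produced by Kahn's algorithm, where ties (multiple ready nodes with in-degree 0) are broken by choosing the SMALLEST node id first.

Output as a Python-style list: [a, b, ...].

Answer: [0, 3, 5, 6, 2, 1, 4]

Derivation:
Old toposort: [0, 2, 3, 1, 5, 6, 4]
Added edge: 6->2
Position of 6 (5) > position of 2 (1). Must reorder: 6 must now come before 2.
Run Kahn's algorithm (break ties by smallest node id):
  initial in-degrees: [0, 2, 2, 1, 3, 0, 1]
  ready (indeg=0): [0, 5]
  pop 0: indeg[2]->1; indeg[3]->0; indeg[4]->2; indeg[6]->0 | ready=[3, 5, 6] | order so far=[0]
  pop 3: indeg[1]->1 | ready=[5, 6] | order so far=[0, 3]
  pop 5: no out-edges | ready=[6] | order so far=[0, 3, 5]
  pop 6: indeg[2]->0; indeg[4]->1 | ready=[2] | order so far=[0, 3, 5, 6]
  pop 2: indeg[1]->0; indeg[4]->0 | ready=[1, 4] | order so far=[0, 3, 5, 6, 2]
  pop 1: no out-edges | ready=[4] | order so far=[0, 3, 5, 6, 2, 1]
  pop 4: no out-edges | ready=[] | order so far=[0, 3, 5, 6, 2, 1, 4]
  Result: [0, 3, 5, 6, 2, 1, 4]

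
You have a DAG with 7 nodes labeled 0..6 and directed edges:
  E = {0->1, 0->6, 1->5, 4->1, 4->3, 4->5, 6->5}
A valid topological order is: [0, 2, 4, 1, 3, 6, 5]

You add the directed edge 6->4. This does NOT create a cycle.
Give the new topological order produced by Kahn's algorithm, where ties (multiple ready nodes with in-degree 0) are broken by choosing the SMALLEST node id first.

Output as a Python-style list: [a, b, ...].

Old toposort: [0, 2, 4, 1, 3, 6, 5]
Added edge: 6->4
Position of 6 (5) > position of 4 (2). Must reorder: 6 must now come before 4.
Run Kahn's algorithm (break ties by smallest node id):
  initial in-degrees: [0, 2, 0, 1, 1, 3, 1]
  ready (indeg=0): [0, 2]
  pop 0: indeg[1]->1; indeg[6]->0 | ready=[2, 6] | order so far=[0]
  pop 2: no out-edges | ready=[6] | order so far=[0, 2]
  pop 6: indeg[4]->0; indeg[5]->2 | ready=[4] | order so far=[0, 2, 6]
  pop 4: indeg[1]->0; indeg[3]->0; indeg[5]->1 | ready=[1, 3] | order so far=[0, 2, 6, 4]
  pop 1: indeg[5]->0 | ready=[3, 5] | order so far=[0, 2, 6, 4, 1]
  pop 3: no out-edges | ready=[5] | order so far=[0, 2, 6, 4, 1, 3]
  pop 5: no out-edges | ready=[] | order so far=[0, 2, 6, 4, 1, 3, 5]
  Result: [0, 2, 6, 4, 1, 3, 5]

Answer: [0, 2, 6, 4, 1, 3, 5]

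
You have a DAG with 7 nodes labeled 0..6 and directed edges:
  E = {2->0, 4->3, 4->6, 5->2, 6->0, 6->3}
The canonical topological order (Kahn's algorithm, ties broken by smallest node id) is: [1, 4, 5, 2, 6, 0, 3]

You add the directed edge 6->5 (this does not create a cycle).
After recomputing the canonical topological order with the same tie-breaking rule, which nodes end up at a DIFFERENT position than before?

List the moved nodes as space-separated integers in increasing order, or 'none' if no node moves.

Old toposort: [1, 4, 5, 2, 6, 0, 3]
Added edge 6->5
Recompute Kahn (smallest-id tiebreak):
  initial in-degrees: [2, 0, 1, 2, 0, 1, 1]
  ready (indeg=0): [1, 4]
  pop 1: no out-edges | ready=[4] | order so far=[1]
  pop 4: indeg[3]->1; indeg[6]->0 | ready=[6] | order so far=[1, 4]
  pop 6: indeg[0]->1; indeg[3]->0; indeg[5]->0 | ready=[3, 5] | order so far=[1, 4, 6]
  pop 3: no out-edges | ready=[5] | order so far=[1, 4, 6, 3]
  pop 5: indeg[2]->0 | ready=[2] | order so far=[1, 4, 6, 3, 5]
  pop 2: indeg[0]->0 | ready=[0] | order so far=[1, 4, 6, 3, 5, 2]
  pop 0: no out-edges | ready=[] | order so far=[1, 4, 6, 3, 5, 2, 0]
New canonical toposort: [1, 4, 6, 3, 5, 2, 0]
Compare positions:
  Node 0: index 5 -> 6 (moved)
  Node 1: index 0 -> 0 (same)
  Node 2: index 3 -> 5 (moved)
  Node 3: index 6 -> 3 (moved)
  Node 4: index 1 -> 1 (same)
  Node 5: index 2 -> 4 (moved)
  Node 6: index 4 -> 2 (moved)
Nodes that changed position: 0 2 3 5 6

Answer: 0 2 3 5 6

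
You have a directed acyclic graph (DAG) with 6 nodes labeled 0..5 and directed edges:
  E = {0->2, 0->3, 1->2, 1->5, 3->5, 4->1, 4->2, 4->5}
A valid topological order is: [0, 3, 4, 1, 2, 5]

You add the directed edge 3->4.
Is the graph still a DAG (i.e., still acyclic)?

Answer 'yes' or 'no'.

Answer: yes

Derivation:
Given toposort: [0, 3, 4, 1, 2, 5]
Position of 3: index 1; position of 4: index 2
New edge 3->4: forward
Forward edge: respects the existing order. Still a DAG, same toposort still valid.
Still a DAG? yes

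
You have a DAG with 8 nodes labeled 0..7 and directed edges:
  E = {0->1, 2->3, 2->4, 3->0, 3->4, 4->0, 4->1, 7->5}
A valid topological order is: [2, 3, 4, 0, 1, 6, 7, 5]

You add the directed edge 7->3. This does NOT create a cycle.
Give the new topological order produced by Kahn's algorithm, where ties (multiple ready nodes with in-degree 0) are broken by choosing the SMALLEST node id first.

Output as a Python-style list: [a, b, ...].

Old toposort: [2, 3, 4, 0, 1, 6, 7, 5]
Added edge: 7->3
Position of 7 (6) > position of 3 (1). Must reorder: 7 must now come before 3.
Run Kahn's algorithm (break ties by smallest node id):
  initial in-degrees: [2, 2, 0, 2, 2, 1, 0, 0]
  ready (indeg=0): [2, 6, 7]
  pop 2: indeg[3]->1; indeg[4]->1 | ready=[6, 7] | order so far=[2]
  pop 6: no out-edges | ready=[7] | order so far=[2, 6]
  pop 7: indeg[3]->0; indeg[5]->0 | ready=[3, 5] | order so far=[2, 6, 7]
  pop 3: indeg[0]->1; indeg[4]->0 | ready=[4, 5] | order so far=[2, 6, 7, 3]
  pop 4: indeg[0]->0; indeg[1]->1 | ready=[0, 5] | order so far=[2, 6, 7, 3, 4]
  pop 0: indeg[1]->0 | ready=[1, 5] | order so far=[2, 6, 7, 3, 4, 0]
  pop 1: no out-edges | ready=[5] | order so far=[2, 6, 7, 3, 4, 0, 1]
  pop 5: no out-edges | ready=[] | order so far=[2, 6, 7, 3, 4, 0, 1, 5]
  Result: [2, 6, 7, 3, 4, 0, 1, 5]

Answer: [2, 6, 7, 3, 4, 0, 1, 5]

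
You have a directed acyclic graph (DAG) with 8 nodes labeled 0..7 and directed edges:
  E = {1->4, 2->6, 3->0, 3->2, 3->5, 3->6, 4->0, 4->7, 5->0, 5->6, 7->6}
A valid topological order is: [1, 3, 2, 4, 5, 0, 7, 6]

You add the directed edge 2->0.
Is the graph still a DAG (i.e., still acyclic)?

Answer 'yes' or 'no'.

Answer: yes

Derivation:
Given toposort: [1, 3, 2, 4, 5, 0, 7, 6]
Position of 2: index 2; position of 0: index 5
New edge 2->0: forward
Forward edge: respects the existing order. Still a DAG, same toposort still valid.
Still a DAG? yes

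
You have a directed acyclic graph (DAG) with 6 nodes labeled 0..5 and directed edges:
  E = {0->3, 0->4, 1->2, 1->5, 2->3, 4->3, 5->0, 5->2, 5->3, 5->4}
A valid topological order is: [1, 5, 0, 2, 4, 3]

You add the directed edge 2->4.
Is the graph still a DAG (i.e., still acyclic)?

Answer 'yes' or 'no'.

Given toposort: [1, 5, 0, 2, 4, 3]
Position of 2: index 3; position of 4: index 4
New edge 2->4: forward
Forward edge: respects the existing order. Still a DAG, same toposort still valid.
Still a DAG? yes

Answer: yes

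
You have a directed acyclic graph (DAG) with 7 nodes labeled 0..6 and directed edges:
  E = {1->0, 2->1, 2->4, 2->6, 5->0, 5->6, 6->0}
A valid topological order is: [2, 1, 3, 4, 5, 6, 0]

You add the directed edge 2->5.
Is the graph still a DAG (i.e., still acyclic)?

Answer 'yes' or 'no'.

Given toposort: [2, 1, 3, 4, 5, 6, 0]
Position of 2: index 0; position of 5: index 4
New edge 2->5: forward
Forward edge: respects the existing order. Still a DAG, same toposort still valid.
Still a DAG? yes

Answer: yes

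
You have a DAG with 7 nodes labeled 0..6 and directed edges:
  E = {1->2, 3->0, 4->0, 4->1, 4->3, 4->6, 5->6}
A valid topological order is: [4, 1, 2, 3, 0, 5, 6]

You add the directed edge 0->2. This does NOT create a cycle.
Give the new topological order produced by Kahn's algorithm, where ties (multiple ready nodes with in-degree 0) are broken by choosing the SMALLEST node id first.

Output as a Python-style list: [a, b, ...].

Answer: [4, 1, 3, 0, 2, 5, 6]

Derivation:
Old toposort: [4, 1, 2, 3, 0, 5, 6]
Added edge: 0->2
Position of 0 (4) > position of 2 (2). Must reorder: 0 must now come before 2.
Run Kahn's algorithm (break ties by smallest node id):
  initial in-degrees: [2, 1, 2, 1, 0, 0, 2]
  ready (indeg=0): [4, 5]
  pop 4: indeg[0]->1; indeg[1]->0; indeg[3]->0; indeg[6]->1 | ready=[1, 3, 5] | order so far=[4]
  pop 1: indeg[2]->1 | ready=[3, 5] | order so far=[4, 1]
  pop 3: indeg[0]->0 | ready=[0, 5] | order so far=[4, 1, 3]
  pop 0: indeg[2]->0 | ready=[2, 5] | order so far=[4, 1, 3, 0]
  pop 2: no out-edges | ready=[5] | order so far=[4, 1, 3, 0, 2]
  pop 5: indeg[6]->0 | ready=[6] | order so far=[4, 1, 3, 0, 2, 5]
  pop 6: no out-edges | ready=[] | order so far=[4, 1, 3, 0, 2, 5, 6]
  Result: [4, 1, 3, 0, 2, 5, 6]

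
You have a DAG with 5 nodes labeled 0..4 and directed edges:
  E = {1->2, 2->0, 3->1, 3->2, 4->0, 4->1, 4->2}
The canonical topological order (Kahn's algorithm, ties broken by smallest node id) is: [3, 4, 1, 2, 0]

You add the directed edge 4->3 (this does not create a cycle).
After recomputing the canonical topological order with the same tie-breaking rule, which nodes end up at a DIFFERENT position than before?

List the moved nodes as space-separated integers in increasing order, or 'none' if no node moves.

Answer: 3 4

Derivation:
Old toposort: [3, 4, 1, 2, 0]
Added edge 4->3
Recompute Kahn (smallest-id tiebreak):
  initial in-degrees: [2, 2, 3, 1, 0]
  ready (indeg=0): [4]
  pop 4: indeg[0]->1; indeg[1]->1; indeg[2]->2; indeg[3]->0 | ready=[3] | order so far=[4]
  pop 3: indeg[1]->0; indeg[2]->1 | ready=[1] | order so far=[4, 3]
  pop 1: indeg[2]->0 | ready=[2] | order so far=[4, 3, 1]
  pop 2: indeg[0]->0 | ready=[0] | order so far=[4, 3, 1, 2]
  pop 0: no out-edges | ready=[] | order so far=[4, 3, 1, 2, 0]
New canonical toposort: [4, 3, 1, 2, 0]
Compare positions:
  Node 0: index 4 -> 4 (same)
  Node 1: index 2 -> 2 (same)
  Node 2: index 3 -> 3 (same)
  Node 3: index 0 -> 1 (moved)
  Node 4: index 1 -> 0 (moved)
Nodes that changed position: 3 4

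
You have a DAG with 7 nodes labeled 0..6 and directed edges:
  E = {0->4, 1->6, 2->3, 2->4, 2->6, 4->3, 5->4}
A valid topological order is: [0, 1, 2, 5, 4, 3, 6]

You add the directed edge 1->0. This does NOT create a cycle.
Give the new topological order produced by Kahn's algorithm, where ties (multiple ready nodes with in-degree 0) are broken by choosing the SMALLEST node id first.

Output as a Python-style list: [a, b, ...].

Old toposort: [0, 1, 2, 5, 4, 3, 6]
Added edge: 1->0
Position of 1 (1) > position of 0 (0). Must reorder: 1 must now come before 0.
Run Kahn's algorithm (break ties by smallest node id):
  initial in-degrees: [1, 0, 0, 2, 3, 0, 2]
  ready (indeg=0): [1, 2, 5]
  pop 1: indeg[0]->0; indeg[6]->1 | ready=[0, 2, 5] | order so far=[1]
  pop 0: indeg[4]->2 | ready=[2, 5] | order so far=[1, 0]
  pop 2: indeg[3]->1; indeg[4]->1; indeg[6]->0 | ready=[5, 6] | order so far=[1, 0, 2]
  pop 5: indeg[4]->0 | ready=[4, 6] | order so far=[1, 0, 2, 5]
  pop 4: indeg[3]->0 | ready=[3, 6] | order so far=[1, 0, 2, 5, 4]
  pop 3: no out-edges | ready=[6] | order so far=[1, 0, 2, 5, 4, 3]
  pop 6: no out-edges | ready=[] | order so far=[1, 0, 2, 5, 4, 3, 6]
  Result: [1, 0, 2, 5, 4, 3, 6]

Answer: [1, 0, 2, 5, 4, 3, 6]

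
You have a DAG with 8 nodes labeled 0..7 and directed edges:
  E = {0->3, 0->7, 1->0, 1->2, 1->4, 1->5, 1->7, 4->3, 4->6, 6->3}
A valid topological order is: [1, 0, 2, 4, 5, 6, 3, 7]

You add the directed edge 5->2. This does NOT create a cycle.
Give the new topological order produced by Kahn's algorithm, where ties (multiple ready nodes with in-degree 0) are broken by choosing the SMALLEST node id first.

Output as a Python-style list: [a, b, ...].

Old toposort: [1, 0, 2, 4, 5, 6, 3, 7]
Added edge: 5->2
Position of 5 (4) > position of 2 (2). Must reorder: 5 must now come before 2.
Run Kahn's algorithm (break ties by smallest node id):
  initial in-degrees: [1, 0, 2, 3, 1, 1, 1, 2]
  ready (indeg=0): [1]
  pop 1: indeg[0]->0; indeg[2]->1; indeg[4]->0; indeg[5]->0; indeg[7]->1 | ready=[0, 4, 5] | order so far=[1]
  pop 0: indeg[3]->2; indeg[7]->0 | ready=[4, 5, 7] | order so far=[1, 0]
  pop 4: indeg[3]->1; indeg[6]->0 | ready=[5, 6, 7] | order so far=[1, 0, 4]
  pop 5: indeg[2]->0 | ready=[2, 6, 7] | order so far=[1, 0, 4, 5]
  pop 2: no out-edges | ready=[6, 7] | order so far=[1, 0, 4, 5, 2]
  pop 6: indeg[3]->0 | ready=[3, 7] | order so far=[1, 0, 4, 5, 2, 6]
  pop 3: no out-edges | ready=[7] | order so far=[1, 0, 4, 5, 2, 6, 3]
  pop 7: no out-edges | ready=[] | order so far=[1, 0, 4, 5, 2, 6, 3, 7]
  Result: [1, 0, 4, 5, 2, 6, 3, 7]

Answer: [1, 0, 4, 5, 2, 6, 3, 7]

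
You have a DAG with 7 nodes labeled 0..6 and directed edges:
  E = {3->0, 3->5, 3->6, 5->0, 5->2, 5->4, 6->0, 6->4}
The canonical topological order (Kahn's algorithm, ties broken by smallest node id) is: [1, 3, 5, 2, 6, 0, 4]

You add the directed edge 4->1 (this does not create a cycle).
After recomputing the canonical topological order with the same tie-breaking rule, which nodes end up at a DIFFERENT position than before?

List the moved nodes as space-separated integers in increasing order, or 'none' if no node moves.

Answer: 0 1 2 3 4 5 6

Derivation:
Old toposort: [1, 3, 5, 2, 6, 0, 4]
Added edge 4->1
Recompute Kahn (smallest-id tiebreak):
  initial in-degrees: [3, 1, 1, 0, 2, 1, 1]
  ready (indeg=0): [3]
  pop 3: indeg[0]->2; indeg[5]->0; indeg[6]->0 | ready=[5, 6] | order so far=[3]
  pop 5: indeg[0]->1; indeg[2]->0; indeg[4]->1 | ready=[2, 6] | order so far=[3, 5]
  pop 2: no out-edges | ready=[6] | order so far=[3, 5, 2]
  pop 6: indeg[0]->0; indeg[4]->0 | ready=[0, 4] | order so far=[3, 5, 2, 6]
  pop 0: no out-edges | ready=[4] | order so far=[3, 5, 2, 6, 0]
  pop 4: indeg[1]->0 | ready=[1] | order so far=[3, 5, 2, 6, 0, 4]
  pop 1: no out-edges | ready=[] | order so far=[3, 5, 2, 6, 0, 4, 1]
New canonical toposort: [3, 5, 2, 6, 0, 4, 1]
Compare positions:
  Node 0: index 5 -> 4 (moved)
  Node 1: index 0 -> 6 (moved)
  Node 2: index 3 -> 2 (moved)
  Node 3: index 1 -> 0 (moved)
  Node 4: index 6 -> 5 (moved)
  Node 5: index 2 -> 1 (moved)
  Node 6: index 4 -> 3 (moved)
Nodes that changed position: 0 1 2 3 4 5 6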